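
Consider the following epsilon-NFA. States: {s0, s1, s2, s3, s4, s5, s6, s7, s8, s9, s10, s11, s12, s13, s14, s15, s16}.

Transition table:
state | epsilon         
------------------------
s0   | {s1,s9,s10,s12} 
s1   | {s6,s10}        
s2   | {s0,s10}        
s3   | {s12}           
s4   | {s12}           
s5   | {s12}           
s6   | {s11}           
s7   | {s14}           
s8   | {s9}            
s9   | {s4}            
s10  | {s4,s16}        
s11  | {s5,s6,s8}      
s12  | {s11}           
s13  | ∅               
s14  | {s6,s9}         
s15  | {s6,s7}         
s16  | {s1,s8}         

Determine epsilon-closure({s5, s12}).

Start with {s5, s12}.
From s12 via epsilon: add s11.
From s11 via epsilon: add s6, s8.
From s8 via epsilon: add s9.
From s9 via epsilon: add s4.
No new states can be added; the closed set is {s4, s5, s6, s8, s9, s11, s12}.

{s4, s5, s6, s8, s9, s11, s12}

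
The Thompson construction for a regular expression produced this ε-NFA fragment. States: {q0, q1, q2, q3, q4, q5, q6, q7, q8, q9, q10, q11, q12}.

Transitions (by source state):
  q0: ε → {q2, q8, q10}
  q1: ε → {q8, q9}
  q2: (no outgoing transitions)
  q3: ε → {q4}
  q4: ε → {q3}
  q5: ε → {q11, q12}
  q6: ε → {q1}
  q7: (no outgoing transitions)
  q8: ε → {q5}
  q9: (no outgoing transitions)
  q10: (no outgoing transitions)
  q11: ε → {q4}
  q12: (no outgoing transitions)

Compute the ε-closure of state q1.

{q1, q3, q4, q5, q8, q9, q11, q12}

Start with {q1}.
From q1 via ε: add q8, q9.
From q8 via ε: add q5.
From q5 via ε: add q11, q12.
From q11 via ε: add q4.
From q4 via ε: add q3.
No new states can be added; the closed set is {q1, q3, q4, q5, q8, q9, q11, q12}.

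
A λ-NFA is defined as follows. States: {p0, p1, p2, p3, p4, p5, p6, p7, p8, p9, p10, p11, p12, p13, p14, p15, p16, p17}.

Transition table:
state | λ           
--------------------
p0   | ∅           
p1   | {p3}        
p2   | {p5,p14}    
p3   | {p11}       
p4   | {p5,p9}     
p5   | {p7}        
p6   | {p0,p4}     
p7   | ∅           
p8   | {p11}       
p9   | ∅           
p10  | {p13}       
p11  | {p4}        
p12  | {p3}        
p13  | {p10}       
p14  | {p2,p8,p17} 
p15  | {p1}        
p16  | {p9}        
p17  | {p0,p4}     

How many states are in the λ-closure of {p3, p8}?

7

Start with {p3, p8}.
From p3 via λ: add p11.
From p11 via λ: add p4.
From p4 via λ: add p5, p9.
From p5 via λ: add p7.
λ-closure = {p3, p4, p5, p7, p8, p9, p11}, which has 7 states.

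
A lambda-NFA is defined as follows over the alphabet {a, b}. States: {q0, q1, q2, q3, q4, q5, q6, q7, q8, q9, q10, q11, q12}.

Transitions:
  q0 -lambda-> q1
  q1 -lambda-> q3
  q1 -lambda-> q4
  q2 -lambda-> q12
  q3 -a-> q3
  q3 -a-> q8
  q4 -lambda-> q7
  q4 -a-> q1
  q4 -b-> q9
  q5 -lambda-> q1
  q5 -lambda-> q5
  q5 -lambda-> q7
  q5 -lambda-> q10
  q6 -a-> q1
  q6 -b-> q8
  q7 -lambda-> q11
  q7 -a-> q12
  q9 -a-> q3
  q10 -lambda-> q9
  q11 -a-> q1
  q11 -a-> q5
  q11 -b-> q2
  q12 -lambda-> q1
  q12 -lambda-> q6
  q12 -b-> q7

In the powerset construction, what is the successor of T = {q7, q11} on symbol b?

q11 on b → {q2}.
No b-transition from q7.
Union after reading b: {q2}.
Now take the lambda-closure:
From q2 via lambda: add q12.
From q12 via lambda: add q1, q6.
From q1 via lambda: add q3, q4.
From q4 via lambda: add q7.
From q7 via lambda: add q11.
No new states can be added; the closed set is {q1, q2, q3, q4, q6, q7, q11, q12}.

{q1, q2, q3, q4, q6, q7, q11, q12}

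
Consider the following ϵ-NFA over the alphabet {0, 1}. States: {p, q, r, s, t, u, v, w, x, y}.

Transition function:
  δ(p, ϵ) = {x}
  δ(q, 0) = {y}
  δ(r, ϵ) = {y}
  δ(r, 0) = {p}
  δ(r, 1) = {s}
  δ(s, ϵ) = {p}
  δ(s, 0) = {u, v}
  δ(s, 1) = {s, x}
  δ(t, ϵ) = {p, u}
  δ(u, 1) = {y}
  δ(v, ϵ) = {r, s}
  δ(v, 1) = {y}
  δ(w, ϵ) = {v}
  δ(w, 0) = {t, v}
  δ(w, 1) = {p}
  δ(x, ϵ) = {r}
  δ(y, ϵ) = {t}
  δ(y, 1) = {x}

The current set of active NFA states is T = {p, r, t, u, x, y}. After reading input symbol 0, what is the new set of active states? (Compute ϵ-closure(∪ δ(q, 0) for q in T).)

r on 0 → {p}.
No 0-transition from p, t, u, x, y.
Union after reading 0: {p}.
Now take the ϵ-closure:
From p via ϵ: add x.
From x via ϵ: add r.
From r via ϵ: add y.
From y via ϵ: add t.
From t via ϵ: add u.
No new states can be added; the closed set is {p, r, t, u, x, y}.

{p, r, t, u, x, y}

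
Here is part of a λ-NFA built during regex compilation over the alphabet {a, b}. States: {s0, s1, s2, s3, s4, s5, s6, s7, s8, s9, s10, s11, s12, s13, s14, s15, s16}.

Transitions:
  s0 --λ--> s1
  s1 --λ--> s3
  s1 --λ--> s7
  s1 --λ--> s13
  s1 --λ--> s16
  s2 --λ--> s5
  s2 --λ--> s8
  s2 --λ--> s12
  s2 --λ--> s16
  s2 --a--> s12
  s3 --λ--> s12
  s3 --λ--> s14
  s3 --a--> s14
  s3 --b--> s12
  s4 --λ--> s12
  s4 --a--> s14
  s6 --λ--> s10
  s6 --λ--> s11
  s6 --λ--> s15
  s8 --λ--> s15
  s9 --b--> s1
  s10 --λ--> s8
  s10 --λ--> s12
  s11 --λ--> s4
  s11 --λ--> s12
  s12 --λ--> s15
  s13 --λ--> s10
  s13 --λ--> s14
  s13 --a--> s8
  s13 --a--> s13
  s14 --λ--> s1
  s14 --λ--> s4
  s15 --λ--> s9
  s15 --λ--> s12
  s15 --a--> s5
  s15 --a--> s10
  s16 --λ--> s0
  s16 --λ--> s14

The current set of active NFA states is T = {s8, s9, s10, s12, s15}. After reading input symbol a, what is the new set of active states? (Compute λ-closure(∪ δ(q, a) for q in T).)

{s5, s8, s9, s10, s12, s15}

s15 on a → {s5, s10}.
No a-transition from s8, s9, s10, s12.
Union after reading a: {s5, s10}.
Now take the λ-closure:
From s10 via λ: add s8, s12.
From s8 via λ: add s15.
From s15 via λ: add s9.
No new states can be added; the closed set is {s5, s8, s9, s10, s12, s15}.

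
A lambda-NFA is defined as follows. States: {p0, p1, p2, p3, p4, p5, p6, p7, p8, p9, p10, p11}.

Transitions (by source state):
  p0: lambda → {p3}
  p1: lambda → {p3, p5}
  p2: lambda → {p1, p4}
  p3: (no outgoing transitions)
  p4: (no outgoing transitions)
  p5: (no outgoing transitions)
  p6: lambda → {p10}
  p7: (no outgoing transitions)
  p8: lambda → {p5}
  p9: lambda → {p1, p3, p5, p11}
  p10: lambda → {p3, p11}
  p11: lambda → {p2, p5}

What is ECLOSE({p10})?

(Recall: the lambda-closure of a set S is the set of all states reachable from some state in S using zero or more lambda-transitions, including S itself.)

Start with {p10}.
From p10 via lambda: add p3, p11.
From p11 via lambda: add p2, p5.
From p2 via lambda: add p1, p4.
No new states can be added; the closed set is {p1, p2, p3, p4, p5, p10, p11}.

{p1, p2, p3, p4, p5, p10, p11}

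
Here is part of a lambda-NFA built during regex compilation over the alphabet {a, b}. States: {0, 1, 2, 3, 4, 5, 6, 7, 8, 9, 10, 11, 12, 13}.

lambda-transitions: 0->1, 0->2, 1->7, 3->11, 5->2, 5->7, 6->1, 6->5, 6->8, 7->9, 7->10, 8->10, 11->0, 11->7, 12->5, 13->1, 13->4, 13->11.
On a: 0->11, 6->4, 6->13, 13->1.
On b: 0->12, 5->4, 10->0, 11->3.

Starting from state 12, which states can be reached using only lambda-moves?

Start with {12}.
From 12 via lambda: add 5.
From 5 via lambda: add 2, 7.
From 7 via lambda: add 9, 10.
No new states can be added; the closed set is {2, 5, 7, 9, 10, 12}.

{2, 5, 7, 9, 10, 12}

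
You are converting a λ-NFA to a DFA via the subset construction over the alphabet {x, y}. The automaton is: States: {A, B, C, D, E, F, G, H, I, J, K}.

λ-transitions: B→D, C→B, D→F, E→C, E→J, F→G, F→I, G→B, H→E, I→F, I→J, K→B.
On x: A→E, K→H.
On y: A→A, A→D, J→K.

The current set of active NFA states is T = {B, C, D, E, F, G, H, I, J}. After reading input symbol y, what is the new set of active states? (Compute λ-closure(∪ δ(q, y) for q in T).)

J on y → {K}.
No y-transition from B, C, D, E, F, G, H, I.
Union after reading y: {K}.
Now take the λ-closure:
From K via λ: add B.
From B via λ: add D.
From D via λ: add F.
From F via λ: add G, I.
From I via λ: add J.
No new states can be added; the closed set is {B, D, F, G, I, J, K}.

{B, D, F, G, I, J, K}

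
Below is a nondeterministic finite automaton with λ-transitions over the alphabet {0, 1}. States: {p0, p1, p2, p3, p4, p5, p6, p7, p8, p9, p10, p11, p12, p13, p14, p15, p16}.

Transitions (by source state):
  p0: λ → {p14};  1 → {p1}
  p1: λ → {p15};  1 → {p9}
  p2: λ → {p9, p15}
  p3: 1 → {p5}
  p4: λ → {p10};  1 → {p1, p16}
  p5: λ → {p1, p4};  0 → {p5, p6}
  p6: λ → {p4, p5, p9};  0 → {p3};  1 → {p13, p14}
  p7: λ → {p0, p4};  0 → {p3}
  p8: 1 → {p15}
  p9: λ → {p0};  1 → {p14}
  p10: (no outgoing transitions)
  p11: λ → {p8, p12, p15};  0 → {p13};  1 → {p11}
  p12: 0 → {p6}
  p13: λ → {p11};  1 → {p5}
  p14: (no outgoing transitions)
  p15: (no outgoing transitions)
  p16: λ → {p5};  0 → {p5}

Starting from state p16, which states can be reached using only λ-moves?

{p1, p4, p5, p10, p15, p16}

Start with {p16}.
From p16 via λ: add p5.
From p5 via λ: add p1, p4.
From p1 via λ: add p15.
From p4 via λ: add p10.
No new states can be added; the closed set is {p1, p4, p5, p10, p15, p16}.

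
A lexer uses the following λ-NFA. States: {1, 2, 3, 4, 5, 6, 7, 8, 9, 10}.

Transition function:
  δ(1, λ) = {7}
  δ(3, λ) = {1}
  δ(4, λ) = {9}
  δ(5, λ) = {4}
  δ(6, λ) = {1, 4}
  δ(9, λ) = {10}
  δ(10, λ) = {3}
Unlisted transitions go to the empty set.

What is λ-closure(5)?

Start with {5}.
From 5 via λ: add 4.
From 4 via λ: add 9.
From 9 via λ: add 10.
From 10 via λ: add 3.
From 3 via λ: add 1.
From 1 via λ: add 7.
No new states can be added; the closed set is {1, 3, 4, 5, 7, 9, 10}.

{1, 3, 4, 5, 7, 9, 10}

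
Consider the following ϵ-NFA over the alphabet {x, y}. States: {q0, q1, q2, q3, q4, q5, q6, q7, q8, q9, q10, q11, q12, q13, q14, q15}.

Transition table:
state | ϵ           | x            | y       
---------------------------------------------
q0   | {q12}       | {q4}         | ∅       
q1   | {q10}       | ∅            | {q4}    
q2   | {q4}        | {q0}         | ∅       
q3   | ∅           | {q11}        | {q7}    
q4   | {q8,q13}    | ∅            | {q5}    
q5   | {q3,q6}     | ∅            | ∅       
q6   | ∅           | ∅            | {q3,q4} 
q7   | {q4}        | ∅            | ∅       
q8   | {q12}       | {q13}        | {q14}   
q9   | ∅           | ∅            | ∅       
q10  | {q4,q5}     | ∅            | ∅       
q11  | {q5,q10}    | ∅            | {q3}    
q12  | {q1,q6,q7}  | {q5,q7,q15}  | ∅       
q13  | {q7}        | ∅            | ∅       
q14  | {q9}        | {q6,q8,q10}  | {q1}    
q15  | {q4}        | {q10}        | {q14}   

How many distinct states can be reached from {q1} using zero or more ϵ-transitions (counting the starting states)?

Start with {q1}.
From q1 via ϵ: add q10.
From q10 via ϵ: add q4, q5.
From q4 via ϵ: add q8, q13.
From q5 via ϵ: add q3, q6.
From q8 via ϵ: add q12.
From q13 via ϵ: add q7.
ϵ-closure = {q1, q3, q4, q5, q6, q7, q8, q10, q12, q13}, which has 10 states.

10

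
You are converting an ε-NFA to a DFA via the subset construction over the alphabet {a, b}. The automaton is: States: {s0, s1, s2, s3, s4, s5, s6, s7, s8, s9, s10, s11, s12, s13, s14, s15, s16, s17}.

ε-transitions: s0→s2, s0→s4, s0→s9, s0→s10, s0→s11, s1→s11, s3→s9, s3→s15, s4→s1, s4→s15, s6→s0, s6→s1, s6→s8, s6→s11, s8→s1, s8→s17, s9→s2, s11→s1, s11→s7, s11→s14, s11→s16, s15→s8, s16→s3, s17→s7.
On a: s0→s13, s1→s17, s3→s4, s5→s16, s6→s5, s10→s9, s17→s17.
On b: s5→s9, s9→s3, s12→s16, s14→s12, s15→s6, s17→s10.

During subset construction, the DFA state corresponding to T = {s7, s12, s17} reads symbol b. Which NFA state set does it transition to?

{s1, s2, s3, s7, s8, s9, s10, s11, s14, s15, s16, s17}

s12 on b → {s16}.
s17 on b → {s10}.
No b-transition from s7.
Union after reading b: {s10, s16}.
Now take the ε-closure:
From s16 via ε: add s3.
From s3 via ε: add s9, s15.
From s9 via ε: add s2.
From s15 via ε: add s8.
From s8 via ε: add s1, s17.
From s1 via ε: add s11.
From s17 via ε: add s7.
From s11 via ε: add s14.
No new states can be added; the closed set is {s1, s2, s3, s7, s8, s9, s10, s11, s14, s15, s16, s17}.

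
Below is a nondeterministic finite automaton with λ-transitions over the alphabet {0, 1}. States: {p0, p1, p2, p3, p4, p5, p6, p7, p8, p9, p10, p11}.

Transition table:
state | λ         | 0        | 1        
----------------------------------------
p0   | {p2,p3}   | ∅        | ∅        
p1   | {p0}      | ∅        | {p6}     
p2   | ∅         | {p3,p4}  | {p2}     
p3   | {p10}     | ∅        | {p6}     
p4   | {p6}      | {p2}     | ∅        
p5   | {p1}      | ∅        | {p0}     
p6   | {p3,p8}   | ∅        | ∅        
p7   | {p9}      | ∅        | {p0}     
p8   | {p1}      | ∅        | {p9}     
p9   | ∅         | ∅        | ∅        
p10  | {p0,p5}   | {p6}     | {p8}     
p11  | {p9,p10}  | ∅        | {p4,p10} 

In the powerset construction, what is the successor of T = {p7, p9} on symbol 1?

{p0, p1, p2, p3, p5, p10}

p7 on 1 → {p0}.
No 1-transition from p9.
Union after reading 1: {p0}.
Now take the λ-closure:
From p0 via λ: add p2, p3.
From p3 via λ: add p10.
From p10 via λ: add p5.
From p5 via λ: add p1.
No new states can be added; the closed set is {p0, p1, p2, p3, p5, p10}.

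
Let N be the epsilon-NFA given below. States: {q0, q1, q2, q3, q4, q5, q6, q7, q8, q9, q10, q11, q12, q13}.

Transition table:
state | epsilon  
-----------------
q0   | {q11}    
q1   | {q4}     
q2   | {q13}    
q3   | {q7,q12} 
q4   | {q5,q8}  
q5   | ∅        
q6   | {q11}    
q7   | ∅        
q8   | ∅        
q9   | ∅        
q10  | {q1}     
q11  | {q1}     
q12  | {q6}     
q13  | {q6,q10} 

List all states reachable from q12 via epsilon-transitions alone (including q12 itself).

Start with {q12}.
From q12 via epsilon: add q6.
From q6 via epsilon: add q11.
From q11 via epsilon: add q1.
From q1 via epsilon: add q4.
From q4 via epsilon: add q5, q8.
No new states can be added; the closed set is {q1, q4, q5, q6, q8, q11, q12}.

{q1, q4, q5, q6, q8, q11, q12}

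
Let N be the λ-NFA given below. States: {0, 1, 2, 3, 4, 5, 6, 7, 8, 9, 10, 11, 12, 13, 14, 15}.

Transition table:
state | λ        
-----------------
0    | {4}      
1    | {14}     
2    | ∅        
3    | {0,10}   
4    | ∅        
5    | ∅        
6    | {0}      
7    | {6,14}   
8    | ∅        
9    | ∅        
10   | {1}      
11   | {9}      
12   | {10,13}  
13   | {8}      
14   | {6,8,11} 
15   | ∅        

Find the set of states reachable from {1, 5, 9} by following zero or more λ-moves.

Start with {1, 5, 9}.
From 1 via λ: add 14.
From 14 via λ: add 6, 8, 11.
From 6 via λ: add 0.
From 0 via λ: add 4.
No new states can be added; the closed set is {0, 1, 4, 5, 6, 8, 9, 11, 14}.

{0, 1, 4, 5, 6, 8, 9, 11, 14}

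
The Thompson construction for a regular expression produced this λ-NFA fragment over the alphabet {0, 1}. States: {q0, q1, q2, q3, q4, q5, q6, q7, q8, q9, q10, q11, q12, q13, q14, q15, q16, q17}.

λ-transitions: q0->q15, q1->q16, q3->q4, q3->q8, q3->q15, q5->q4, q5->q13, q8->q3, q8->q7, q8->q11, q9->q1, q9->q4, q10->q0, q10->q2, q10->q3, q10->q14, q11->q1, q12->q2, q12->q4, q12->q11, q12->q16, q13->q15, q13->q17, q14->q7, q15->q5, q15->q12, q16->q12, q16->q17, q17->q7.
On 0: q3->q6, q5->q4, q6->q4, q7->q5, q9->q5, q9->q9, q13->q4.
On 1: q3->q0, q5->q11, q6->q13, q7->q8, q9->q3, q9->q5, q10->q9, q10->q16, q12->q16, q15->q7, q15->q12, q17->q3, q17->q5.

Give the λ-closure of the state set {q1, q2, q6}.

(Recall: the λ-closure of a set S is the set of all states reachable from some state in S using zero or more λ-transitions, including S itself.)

{q1, q2, q4, q6, q7, q11, q12, q16, q17}

Start with {q1, q2, q6}.
From q1 via λ: add q16.
From q16 via λ: add q12, q17.
From q12 via λ: add q4, q11.
From q17 via λ: add q7.
No new states can be added; the closed set is {q1, q2, q4, q6, q7, q11, q12, q16, q17}.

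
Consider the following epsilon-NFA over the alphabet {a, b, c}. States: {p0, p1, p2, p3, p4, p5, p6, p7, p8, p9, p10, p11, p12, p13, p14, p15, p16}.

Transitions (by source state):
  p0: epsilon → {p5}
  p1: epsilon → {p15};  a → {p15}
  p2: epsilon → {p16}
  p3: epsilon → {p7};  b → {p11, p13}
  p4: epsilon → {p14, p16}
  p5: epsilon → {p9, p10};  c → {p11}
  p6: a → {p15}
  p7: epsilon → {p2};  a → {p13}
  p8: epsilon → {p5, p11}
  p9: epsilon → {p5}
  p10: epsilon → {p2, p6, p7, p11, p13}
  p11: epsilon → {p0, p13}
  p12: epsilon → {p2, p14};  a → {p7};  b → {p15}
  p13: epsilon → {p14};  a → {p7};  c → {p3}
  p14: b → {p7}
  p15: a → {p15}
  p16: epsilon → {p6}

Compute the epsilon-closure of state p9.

{p0, p2, p5, p6, p7, p9, p10, p11, p13, p14, p16}

Start with {p9}.
From p9 via epsilon: add p5.
From p5 via epsilon: add p10.
From p10 via epsilon: add p2, p6, p7, p11, p13.
From p2 via epsilon: add p16.
From p11 via epsilon: add p0.
From p13 via epsilon: add p14.
No new states can be added; the closed set is {p0, p2, p5, p6, p7, p9, p10, p11, p13, p14, p16}.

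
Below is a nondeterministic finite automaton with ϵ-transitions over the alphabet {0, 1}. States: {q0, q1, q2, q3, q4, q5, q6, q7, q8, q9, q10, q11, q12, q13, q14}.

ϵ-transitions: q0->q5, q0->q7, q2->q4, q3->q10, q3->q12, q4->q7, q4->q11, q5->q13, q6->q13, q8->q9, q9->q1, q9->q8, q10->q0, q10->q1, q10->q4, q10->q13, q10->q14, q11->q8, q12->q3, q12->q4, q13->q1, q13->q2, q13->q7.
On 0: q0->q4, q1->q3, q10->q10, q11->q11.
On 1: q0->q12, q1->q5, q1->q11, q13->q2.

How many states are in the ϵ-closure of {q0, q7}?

Start with {q0, q7}.
From q0 via ϵ: add q5.
From q5 via ϵ: add q13.
From q13 via ϵ: add q1, q2.
From q2 via ϵ: add q4.
From q4 via ϵ: add q11.
From q11 via ϵ: add q8.
From q8 via ϵ: add q9.
ϵ-closure = {q0, q1, q2, q4, q5, q7, q8, q9, q11, q13}, which has 10 states.

10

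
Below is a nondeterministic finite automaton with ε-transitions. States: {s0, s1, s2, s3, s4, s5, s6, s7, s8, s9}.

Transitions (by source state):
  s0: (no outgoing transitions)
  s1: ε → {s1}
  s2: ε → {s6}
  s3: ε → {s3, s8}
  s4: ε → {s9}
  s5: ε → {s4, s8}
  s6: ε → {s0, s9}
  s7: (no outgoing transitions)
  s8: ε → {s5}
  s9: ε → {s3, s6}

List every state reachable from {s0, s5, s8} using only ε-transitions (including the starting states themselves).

{s0, s3, s4, s5, s6, s8, s9}

Start with {s0, s5, s8}.
From s5 via ε: add s4.
From s4 via ε: add s9.
From s9 via ε: add s3, s6.
No new states can be added; the closed set is {s0, s3, s4, s5, s6, s8, s9}.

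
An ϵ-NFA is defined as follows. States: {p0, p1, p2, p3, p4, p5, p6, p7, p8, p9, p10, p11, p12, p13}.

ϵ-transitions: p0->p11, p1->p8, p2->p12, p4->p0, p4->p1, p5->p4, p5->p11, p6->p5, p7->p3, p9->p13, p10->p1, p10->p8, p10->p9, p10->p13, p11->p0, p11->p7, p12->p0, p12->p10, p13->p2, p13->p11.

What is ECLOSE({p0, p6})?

{p0, p1, p3, p4, p5, p6, p7, p8, p11}

Start with {p0, p6}.
From p0 via ϵ: add p11.
From p6 via ϵ: add p5.
From p5 via ϵ: add p4.
From p11 via ϵ: add p7.
From p4 via ϵ: add p1.
From p7 via ϵ: add p3.
From p1 via ϵ: add p8.
No new states can be added; the closed set is {p0, p1, p3, p4, p5, p6, p7, p8, p11}.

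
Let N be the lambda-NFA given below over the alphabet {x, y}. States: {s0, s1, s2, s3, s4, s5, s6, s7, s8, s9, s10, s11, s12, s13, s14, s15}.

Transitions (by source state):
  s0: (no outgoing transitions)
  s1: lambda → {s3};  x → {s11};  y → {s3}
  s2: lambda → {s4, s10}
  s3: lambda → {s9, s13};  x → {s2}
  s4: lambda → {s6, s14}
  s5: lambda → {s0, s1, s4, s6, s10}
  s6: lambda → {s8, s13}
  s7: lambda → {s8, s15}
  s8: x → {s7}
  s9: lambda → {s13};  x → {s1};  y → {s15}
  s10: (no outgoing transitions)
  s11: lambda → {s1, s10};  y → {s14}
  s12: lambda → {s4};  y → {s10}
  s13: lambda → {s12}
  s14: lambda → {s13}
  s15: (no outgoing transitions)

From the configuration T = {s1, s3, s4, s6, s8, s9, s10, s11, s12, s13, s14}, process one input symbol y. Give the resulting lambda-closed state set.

{s3, s4, s6, s8, s9, s10, s12, s13, s14, s15}

s1 on y → {s3}.
s9 on y → {s15}.
s11 on y → {s14}.
s12 on y → {s10}.
No y-transition from s3, s4, s6, s8, s10, s13, s14.
Union after reading y: {s3, s10, s14, s15}.
Now take the lambda-closure:
From s3 via lambda: add s9, s13.
From s13 via lambda: add s12.
From s12 via lambda: add s4.
From s4 via lambda: add s6.
From s6 via lambda: add s8.
No new states can be added; the closed set is {s3, s4, s6, s8, s9, s10, s12, s13, s14, s15}.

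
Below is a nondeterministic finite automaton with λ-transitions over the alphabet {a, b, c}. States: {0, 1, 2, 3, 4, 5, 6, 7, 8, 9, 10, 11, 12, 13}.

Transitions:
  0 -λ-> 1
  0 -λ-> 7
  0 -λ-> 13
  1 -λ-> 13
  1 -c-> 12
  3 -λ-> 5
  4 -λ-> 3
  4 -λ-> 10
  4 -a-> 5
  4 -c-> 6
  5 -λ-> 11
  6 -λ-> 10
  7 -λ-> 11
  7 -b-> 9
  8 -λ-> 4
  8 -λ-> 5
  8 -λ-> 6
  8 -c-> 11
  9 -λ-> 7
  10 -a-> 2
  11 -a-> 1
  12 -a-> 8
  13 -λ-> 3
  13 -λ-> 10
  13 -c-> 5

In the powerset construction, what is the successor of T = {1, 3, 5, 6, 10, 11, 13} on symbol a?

10 on a → {2}.
11 on a → {1}.
No a-transition from 1, 3, 5, 6, 13.
Union after reading a: {1, 2}.
Now take the λ-closure:
From 1 via λ: add 13.
From 13 via λ: add 3, 10.
From 3 via λ: add 5.
From 5 via λ: add 11.
No new states can be added; the closed set is {1, 2, 3, 5, 10, 11, 13}.

{1, 2, 3, 5, 10, 11, 13}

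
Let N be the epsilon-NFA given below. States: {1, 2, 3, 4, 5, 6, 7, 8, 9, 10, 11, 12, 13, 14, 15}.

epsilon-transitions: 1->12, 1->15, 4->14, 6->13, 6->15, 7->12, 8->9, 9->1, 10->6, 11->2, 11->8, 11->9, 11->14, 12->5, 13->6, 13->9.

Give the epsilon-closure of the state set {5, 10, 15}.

{1, 5, 6, 9, 10, 12, 13, 15}

Start with {5, 10, 15}.
From 10 via epsilon: add 6.
From 6 via epsilon: add 13.
From 13 via epsilon: add 9.
From 9 via epsilon: add 1.
From 1 via epsilon: add 12.
No new states can be added; the closed set is {1, 5, 6, 9, 10, 12, 13, 15}.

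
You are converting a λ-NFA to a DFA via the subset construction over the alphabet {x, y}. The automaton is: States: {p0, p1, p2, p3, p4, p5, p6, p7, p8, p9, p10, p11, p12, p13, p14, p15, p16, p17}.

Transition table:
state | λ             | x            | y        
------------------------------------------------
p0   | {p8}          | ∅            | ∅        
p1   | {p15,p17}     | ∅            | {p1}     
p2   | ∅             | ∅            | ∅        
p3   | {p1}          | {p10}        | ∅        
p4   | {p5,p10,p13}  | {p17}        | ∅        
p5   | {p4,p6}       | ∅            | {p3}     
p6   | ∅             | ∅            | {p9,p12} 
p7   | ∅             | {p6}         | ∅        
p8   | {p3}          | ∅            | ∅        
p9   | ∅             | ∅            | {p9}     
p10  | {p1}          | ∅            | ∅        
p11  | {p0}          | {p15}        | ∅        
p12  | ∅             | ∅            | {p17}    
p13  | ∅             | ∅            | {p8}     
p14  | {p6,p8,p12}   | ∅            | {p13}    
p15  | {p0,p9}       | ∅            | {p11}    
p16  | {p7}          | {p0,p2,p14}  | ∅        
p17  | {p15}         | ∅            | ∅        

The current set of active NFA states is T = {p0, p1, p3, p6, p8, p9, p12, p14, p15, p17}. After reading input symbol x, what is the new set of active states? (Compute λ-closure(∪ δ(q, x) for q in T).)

{p0, p1, p3, p8, p9, p10, p15, p17}

p3 on x → {p10}.
No x-transition from p0, p1, p6, p8, p9, p12, p14, p15, p17.
Union after reading x: {p10}.
Now take the λ-closure:
From p10 via λ: add p1.
From p1 via λ: add p15, p17.
From p15 via λ: add p0, p9.
From p0 via λ: add p8.
From p8 via λ: add p3.
No new states can be added; the closed set is {p0, p1, p3, p8, p9, p10, p15, p17}.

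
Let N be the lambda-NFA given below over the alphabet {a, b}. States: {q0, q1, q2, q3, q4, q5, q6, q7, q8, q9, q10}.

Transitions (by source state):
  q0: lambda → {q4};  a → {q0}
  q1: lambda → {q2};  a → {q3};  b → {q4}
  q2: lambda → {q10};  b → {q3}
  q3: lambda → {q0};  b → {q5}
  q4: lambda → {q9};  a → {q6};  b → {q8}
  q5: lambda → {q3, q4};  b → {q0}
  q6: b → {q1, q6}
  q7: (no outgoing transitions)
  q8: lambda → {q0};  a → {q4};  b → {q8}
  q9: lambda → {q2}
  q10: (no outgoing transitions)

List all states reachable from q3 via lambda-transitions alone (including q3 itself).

{q0, q2, q3, q4, q9, q10}

Start with {q3}.
From q3 via lambda: add q0.
From q0 via lambda: add q4.
From q4 via lambda: add q9.
From q9 via lambda: add q2.
From q2 via lambda: add q10.
No new states can be added; the closed set is {q0, q2, q3, q4, q9, q10}.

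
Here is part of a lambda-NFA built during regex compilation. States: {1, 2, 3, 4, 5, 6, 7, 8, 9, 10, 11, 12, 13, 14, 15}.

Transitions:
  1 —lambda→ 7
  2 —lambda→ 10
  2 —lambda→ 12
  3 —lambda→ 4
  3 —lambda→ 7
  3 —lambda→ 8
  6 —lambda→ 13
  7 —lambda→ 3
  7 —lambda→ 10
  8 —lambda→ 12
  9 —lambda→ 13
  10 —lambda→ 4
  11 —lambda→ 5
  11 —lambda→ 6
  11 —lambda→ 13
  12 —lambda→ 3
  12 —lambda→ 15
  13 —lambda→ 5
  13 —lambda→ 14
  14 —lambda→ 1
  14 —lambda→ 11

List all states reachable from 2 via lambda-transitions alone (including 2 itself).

{2, 3, 4, 7, 8, 10, 12, 15}

Start with {2}.
From 2 via lambda: add 10, 12.
From 10 via lambda: add 4.
From 12 via lambda: add 3, 15.
From 3 via lambda: add 7, 8.
No new states can be added; the closed set is {2, 3, 4, 7, 8, 10, 12, 15}.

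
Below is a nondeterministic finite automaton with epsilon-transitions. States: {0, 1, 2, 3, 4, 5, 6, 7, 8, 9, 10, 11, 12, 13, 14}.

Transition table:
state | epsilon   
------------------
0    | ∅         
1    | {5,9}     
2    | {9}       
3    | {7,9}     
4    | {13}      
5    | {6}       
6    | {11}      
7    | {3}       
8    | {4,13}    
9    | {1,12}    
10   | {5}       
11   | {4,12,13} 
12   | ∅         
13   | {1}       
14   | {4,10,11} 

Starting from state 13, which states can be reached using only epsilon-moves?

{1, 4, 5, 6, 9, 11, 12, 13}

Start with {13}.
From 13 via epsilon: add 1.
From 1 via epsilon: add 5, 9.
From 5 via epsilon: add 6.
From 9 via epsilon: add 12.
From 6 via epsilon: add 11.
From 11 via epsilon: add 4.
No new states can be added; the closed set is {1, 4, 5, 6, 9, 11, 12, 13}.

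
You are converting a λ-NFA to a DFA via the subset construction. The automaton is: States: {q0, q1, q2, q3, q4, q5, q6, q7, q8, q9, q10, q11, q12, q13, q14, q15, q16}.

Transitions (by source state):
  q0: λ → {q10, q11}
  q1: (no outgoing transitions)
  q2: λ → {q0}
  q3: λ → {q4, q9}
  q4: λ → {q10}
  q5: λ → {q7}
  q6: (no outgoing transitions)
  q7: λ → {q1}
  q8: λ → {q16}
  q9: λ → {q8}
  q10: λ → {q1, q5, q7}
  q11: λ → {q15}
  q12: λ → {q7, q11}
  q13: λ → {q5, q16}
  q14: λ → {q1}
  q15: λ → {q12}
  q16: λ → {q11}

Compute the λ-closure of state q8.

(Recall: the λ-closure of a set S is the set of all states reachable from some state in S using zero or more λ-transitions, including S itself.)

Start with {q8}.
From q8 via λ: add q16.
From q16 via λ: add q11.
From q11 via λ: add q15.
From q15 via λ: add q12.
From q12 via λ: add q7.
From q7 via λ: add q1.
No new states can be added; the closed set is {q1, q7, q8, q11, q12, q15, q16}.

{q1, q7, q8, q11, q12, q15, q16}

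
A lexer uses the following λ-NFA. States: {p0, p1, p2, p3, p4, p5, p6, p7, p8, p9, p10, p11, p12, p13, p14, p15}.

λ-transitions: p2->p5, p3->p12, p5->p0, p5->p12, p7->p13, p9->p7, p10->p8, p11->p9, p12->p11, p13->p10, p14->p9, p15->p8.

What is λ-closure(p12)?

{p7, p8, p9, p10, p11, p12, p13}

Start with {p12}.
From p12 via λ: add p11.
From p11 via λ: add p9.
From p9 via λ: add p7.
From p7 via λ: add p13.
From p13 via λ: add p10.
From p10 via λ: add p8.
No new states can be added; the closed set is {p7, p8, p9, p10, p11, p12, p13}.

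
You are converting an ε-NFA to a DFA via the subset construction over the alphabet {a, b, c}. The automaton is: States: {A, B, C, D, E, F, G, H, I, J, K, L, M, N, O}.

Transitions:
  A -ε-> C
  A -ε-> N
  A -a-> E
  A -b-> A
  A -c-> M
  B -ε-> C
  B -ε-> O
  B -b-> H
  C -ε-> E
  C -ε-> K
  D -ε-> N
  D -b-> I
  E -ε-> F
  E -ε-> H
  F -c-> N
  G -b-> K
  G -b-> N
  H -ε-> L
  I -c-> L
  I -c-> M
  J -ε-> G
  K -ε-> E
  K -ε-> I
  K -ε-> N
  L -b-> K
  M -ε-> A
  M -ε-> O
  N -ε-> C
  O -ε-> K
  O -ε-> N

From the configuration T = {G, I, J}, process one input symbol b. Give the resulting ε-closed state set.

{C, E, F, H, I, K, L, N}

G on b → {K, N}.
No b-transition from I, J.
Union after reading b: {K, N}.
Now take the ε-closure:
From K via ε: add E, I.
From N via ε: add C.
From E via ε: add F, H.
From H via ε: add L.
No new states can be added; the closed set is {C, E, F, H, I, K, L, N}.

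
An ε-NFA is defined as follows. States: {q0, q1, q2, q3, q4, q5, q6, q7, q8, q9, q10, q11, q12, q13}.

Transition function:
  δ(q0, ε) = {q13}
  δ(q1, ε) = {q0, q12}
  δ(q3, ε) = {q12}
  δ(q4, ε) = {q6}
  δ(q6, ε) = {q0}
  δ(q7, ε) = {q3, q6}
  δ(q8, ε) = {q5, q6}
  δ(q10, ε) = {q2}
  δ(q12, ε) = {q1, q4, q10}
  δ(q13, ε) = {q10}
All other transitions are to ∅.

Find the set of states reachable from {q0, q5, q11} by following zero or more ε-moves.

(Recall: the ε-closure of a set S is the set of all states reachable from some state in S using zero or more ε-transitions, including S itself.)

{q0, q2, q5, q10, q11, q13}

Start with {q0, q5, q11}.
From q0 via ε: add q13.
From q13 via ε: add q10.
From q10 via ε: add q2.
No new states can be added; the closed set is {q0, q2, q5, q10, q11, q13}.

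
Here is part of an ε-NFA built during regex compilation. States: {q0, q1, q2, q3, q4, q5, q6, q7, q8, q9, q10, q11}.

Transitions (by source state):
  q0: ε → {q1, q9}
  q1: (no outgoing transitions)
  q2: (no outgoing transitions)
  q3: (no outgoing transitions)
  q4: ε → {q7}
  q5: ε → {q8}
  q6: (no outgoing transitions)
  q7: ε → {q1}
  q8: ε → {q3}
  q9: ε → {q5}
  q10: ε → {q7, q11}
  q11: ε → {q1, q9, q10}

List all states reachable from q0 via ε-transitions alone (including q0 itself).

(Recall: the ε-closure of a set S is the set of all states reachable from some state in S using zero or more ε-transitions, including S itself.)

{q0, q1, q3, q5, q8, q9}

Start with {q0}.
From q0 via ε: add q1, q9.
From q9 via ε: add q5.
From q5 via ε: add q8.
From q8 via ε: add q3.
No new states can be added; the closed set is {q0, q1, q3, q5, q8, q9}.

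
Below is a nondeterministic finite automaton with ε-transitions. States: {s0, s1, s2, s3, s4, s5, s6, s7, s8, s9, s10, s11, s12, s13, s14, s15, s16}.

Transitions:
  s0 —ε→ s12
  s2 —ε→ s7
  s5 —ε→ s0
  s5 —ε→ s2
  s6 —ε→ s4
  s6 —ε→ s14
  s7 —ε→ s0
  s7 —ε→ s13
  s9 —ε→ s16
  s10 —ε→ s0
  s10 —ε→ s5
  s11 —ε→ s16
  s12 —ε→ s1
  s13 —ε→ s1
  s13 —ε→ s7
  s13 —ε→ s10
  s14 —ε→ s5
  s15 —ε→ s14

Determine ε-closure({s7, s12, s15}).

Start with {s7, s12, s15}.
From s7 via ε: add s0, s13.
From s12 via ε: add s1.
From s15 via ε: add s14.
From s13 via ε: add s10.
From s14 via ε: add s5.
From s5 via ε: add s2.
No new states can be added; the closed set is {s0, s1, s2, s5, s7, s10, s12, s13, s14, s15}.

{s0, s1, s2, s5, s7, s10, s12, s13, s14, s15}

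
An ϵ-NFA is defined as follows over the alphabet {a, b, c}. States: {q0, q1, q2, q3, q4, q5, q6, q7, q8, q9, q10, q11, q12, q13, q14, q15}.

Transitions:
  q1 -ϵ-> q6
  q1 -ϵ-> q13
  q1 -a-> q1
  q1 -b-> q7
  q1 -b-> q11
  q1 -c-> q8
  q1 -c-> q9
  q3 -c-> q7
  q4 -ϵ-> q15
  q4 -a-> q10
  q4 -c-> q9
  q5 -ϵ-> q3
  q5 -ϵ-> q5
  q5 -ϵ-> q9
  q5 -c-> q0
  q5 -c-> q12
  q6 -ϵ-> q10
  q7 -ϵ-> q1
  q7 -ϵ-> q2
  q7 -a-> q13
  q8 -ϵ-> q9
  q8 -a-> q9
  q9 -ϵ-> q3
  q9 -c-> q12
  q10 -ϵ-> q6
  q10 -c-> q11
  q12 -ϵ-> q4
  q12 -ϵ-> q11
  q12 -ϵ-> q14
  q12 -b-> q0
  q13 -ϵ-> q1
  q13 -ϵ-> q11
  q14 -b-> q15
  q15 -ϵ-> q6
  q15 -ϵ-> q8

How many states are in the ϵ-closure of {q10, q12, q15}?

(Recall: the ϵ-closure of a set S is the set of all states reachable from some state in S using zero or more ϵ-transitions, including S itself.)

10

Start with {q10, q12, q15}.
From q10 via ϵ: add q6.
From q12 via ϵ: add q4, q11, q14.
From q15 via ϵ: add q8.
From q8 via ϵ: add q9.
From q9 via ϵ: add q3.
ϵ-closure = {q3, q4, q6, q8, q9, q10, q11, q12, q14, q15}, which has 10 states.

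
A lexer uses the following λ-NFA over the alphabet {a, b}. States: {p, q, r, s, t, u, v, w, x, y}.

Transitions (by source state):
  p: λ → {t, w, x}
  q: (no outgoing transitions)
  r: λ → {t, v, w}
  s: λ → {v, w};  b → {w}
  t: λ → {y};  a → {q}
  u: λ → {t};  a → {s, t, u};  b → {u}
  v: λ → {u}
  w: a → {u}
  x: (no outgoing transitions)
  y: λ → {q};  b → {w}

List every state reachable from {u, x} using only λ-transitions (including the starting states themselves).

{q, t, u, x, y}

Start with {u, x}.
From u via λ: add t.
From t via λ: add y.
From y via λ: add q.
No new states can be added; the closed set is {q, t, u, x, y}.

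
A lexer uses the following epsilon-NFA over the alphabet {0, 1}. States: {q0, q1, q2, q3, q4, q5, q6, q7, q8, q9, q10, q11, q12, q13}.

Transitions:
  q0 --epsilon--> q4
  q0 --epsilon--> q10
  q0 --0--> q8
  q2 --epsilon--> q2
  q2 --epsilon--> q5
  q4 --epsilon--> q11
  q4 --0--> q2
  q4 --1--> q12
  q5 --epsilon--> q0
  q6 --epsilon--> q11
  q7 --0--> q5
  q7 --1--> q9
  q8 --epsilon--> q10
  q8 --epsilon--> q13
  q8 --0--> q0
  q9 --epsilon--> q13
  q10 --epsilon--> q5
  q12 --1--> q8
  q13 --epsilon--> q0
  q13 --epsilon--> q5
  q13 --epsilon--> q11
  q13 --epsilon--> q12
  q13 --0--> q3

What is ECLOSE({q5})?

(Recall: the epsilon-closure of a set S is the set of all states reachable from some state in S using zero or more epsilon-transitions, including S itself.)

{q0, q4, q5, q10, q11}

Start with {q5}.
From q5 via epsilon: add q0.
From q0 via epsilon: add q4, q10.
From q4 via epsilon: add q11.
No new states can be added; the closed set is {q0, q4, q5, q10, q11}.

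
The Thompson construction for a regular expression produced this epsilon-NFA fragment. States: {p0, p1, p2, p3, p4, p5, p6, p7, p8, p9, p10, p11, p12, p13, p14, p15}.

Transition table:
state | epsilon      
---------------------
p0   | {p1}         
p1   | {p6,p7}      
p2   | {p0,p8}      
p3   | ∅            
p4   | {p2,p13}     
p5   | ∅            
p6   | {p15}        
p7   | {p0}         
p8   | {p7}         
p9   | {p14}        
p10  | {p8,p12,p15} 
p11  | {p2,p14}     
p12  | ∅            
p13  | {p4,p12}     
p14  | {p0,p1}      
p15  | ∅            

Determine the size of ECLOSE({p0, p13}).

10

Start with {p0, p13}.
From p0 via epsilon: add p1.
From p13 via epsilon: add p4, p12.
From p1 via epsilon: add p6, p7.
From p4 via epsilon: add p2.
From p2 via epsilon: add p8.
From p6 via epsilon: add p15.
epsilon-closure = {p0, p1, p2, p4, p6, p7, p8, p12, p13, p15}, which has 10 states.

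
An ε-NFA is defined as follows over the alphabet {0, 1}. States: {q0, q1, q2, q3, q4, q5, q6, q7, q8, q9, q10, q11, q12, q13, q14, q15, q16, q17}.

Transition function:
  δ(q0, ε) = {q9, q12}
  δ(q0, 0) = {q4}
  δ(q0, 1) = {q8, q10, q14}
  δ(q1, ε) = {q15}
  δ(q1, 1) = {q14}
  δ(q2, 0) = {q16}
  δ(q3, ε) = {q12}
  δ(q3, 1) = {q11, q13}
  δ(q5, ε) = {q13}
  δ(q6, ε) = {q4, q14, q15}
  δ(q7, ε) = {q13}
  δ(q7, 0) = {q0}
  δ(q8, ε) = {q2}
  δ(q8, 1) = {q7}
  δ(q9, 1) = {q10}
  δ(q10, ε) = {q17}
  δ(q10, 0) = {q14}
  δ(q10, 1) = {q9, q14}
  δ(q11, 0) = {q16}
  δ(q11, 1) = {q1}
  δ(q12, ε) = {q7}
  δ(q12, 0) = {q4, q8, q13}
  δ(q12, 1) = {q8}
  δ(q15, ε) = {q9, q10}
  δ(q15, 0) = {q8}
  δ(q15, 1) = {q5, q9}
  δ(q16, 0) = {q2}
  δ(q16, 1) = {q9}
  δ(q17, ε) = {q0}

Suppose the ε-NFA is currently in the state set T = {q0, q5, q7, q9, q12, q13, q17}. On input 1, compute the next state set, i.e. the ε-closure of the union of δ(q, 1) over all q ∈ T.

{q0, q2, q7, q8, q9, q10, q12, q13, q14, q17}

q0 on 1 → {q8, q10, q14}.
q9 on 1 → {q10}.
q12 on 1 → {q8}.
No 1-transition from q5, q7, q13, q17.
Union after reading 1: {q8, q10, q14}.
Now take the ε-closure:
From q8 via ε: add q2.
From q10 via ε: add q17.
From q17 via ε: add q0.
From q0 via ε: add q9, q12.
From q12 via ε: add q7.
From q7 via ε: add q13.
No new states can be added; the closed set is {q0, q2, q7, q8, q9, q10, q12, q13, q14, q17}.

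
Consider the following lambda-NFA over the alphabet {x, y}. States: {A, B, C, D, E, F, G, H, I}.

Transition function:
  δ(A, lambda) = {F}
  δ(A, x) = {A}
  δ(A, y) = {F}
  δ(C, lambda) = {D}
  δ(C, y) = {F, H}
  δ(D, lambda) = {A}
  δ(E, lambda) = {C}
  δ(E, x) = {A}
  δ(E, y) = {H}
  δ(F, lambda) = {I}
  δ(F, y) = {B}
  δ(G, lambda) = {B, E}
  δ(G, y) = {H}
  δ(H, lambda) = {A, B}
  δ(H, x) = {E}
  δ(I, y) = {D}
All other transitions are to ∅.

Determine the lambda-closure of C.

{A, C, D, F, I}

Start with {C}.
From C via lambda: add D.
From D via lambda: add A.
From A via lambda: add F.
From F via lambda: add I.
No new states can be added; the closed set is {A, C, D, F, I}.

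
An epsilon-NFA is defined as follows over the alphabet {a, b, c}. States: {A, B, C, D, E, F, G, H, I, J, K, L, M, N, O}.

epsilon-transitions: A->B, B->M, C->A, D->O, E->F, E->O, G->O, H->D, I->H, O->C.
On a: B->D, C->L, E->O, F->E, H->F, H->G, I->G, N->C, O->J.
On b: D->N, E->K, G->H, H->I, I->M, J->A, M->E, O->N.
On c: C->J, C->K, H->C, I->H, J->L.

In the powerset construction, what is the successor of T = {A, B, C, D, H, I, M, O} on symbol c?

{A, B, C, D, H, J, K, M, O}

C on c → {J, K}.
H on c → {C}.
I on c → {H}.
No c-transition from A, B, D, M, O.
Union after reading c: {C, H, J, K}.
Now take the epsilon-closure:
From C via epsilon: add A.
From H via epsilon: add D.
From A via epsilon: add B.
From D via epsilon: add O.
From B via epsilon: add M.
No new states can be added; the closed set is {A, B, C, D, H, J, K, M, O}.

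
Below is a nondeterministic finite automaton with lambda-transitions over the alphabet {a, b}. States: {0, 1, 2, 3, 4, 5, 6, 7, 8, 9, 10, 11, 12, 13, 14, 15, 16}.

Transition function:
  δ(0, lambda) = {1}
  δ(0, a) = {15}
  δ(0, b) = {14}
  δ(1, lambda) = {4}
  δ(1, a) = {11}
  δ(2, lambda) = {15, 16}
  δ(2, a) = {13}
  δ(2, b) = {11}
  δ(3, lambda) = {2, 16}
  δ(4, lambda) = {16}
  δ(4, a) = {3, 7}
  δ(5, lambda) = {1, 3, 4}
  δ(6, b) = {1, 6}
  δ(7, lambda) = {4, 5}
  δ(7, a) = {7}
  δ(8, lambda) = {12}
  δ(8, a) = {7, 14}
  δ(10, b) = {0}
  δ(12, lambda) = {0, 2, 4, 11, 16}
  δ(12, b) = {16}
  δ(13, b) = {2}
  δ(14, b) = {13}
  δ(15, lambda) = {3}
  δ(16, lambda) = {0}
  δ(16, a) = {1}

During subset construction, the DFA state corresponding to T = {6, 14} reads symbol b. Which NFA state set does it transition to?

6 on b → {1, 6}.
14 on b → {13}.
Union after reading b: {1, 6, 13}.
Now take the lambda-closure:
From 1 via lambda: add 4.
From 4 via lambda: add 16.
From 16 via lambda: add 0.
No new states can be added; the closed set is {0, 1, 4, 6, 13, 16}.

{0, 1, 4, 6, 13, 16}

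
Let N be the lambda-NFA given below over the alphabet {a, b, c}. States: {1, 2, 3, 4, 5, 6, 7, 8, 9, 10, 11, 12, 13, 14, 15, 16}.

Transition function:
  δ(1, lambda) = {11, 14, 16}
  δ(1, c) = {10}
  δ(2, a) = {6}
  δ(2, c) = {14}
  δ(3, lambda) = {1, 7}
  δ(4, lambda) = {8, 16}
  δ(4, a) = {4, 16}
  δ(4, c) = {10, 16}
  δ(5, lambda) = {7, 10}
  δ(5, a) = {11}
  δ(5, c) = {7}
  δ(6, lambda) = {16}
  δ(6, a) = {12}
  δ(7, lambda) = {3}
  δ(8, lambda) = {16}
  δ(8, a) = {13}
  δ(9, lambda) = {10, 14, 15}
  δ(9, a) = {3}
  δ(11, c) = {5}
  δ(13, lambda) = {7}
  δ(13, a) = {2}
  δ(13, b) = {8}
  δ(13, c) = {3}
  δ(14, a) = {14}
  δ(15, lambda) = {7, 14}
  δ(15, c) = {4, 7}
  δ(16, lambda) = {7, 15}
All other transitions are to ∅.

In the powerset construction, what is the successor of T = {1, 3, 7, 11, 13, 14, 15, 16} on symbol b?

{1, 3, 7, 8, 11, 14, 15, 16}

13 on b → {8}.
No b-transition from 1, 3, 7, 11, 14, 15, 16.
Union after reading b: {8}.
Now take the lambda-closure:
From 8 via lambda: add 16.
From 16 via lambda: add 7, 15.
From 7 via lambda: add 3.
From 15 via lambda: add 14.
From 3 via lambda: add 1.
From 1 via lambda: add 11.
No new states can be added; the closed set is {1, 3, 7, 8, 11, 14, 15, 16}.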